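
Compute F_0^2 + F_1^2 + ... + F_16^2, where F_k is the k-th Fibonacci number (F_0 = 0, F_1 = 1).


There is a standard identity sum_{k=0}^{N} F_k^2 = F_N * F_{N+1} (proved inductively from the telescoping relation F_k^2 = F_k F_{k+1} - F_{k-1} F_k). Then
sum_{k=0}^{16} F_k^2 = F_16 F_17 - F_0 F_0.
Computing: F_16 = 987, F_17 = 1597.
Sum = 987 * 1597 = 1576239.

1576239


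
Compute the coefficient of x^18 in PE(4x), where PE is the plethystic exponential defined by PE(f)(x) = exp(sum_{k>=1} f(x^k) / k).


With f(x) = 4x, the exponent is sum_{k>=1} 4 x^k / k = 4 * (-ln(1 - x)). Exponentiating:
PE(4x) = exp(-4 ln(1 - x)) = 1/(1 - x)^4.
By the negative binomial expansion, [x^n] 1/(1 - x)^4 = C(n + 3, 3).
For n = 18: C(21, 3) = 1330.

1330


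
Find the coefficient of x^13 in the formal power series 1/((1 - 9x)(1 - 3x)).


By partial fractions or Cauchy convolution:
The coefficient equals sum_{k=0}^{13} 9^k * 3^(13-k).
= 3812797945332

3812797945332


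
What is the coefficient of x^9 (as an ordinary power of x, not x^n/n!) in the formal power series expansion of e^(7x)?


The exponential series is e^y = sum_{k>=0} y^k / k!. Substituting y = 7x gives
e^(7x) = sum_{k>=0} 7^k x^k / k!.
So the coefficient of x^n is a^n/n! with a = 7, n = 9:
7^9 / 9! = 40353607/362880 = 5764801/51840

5764801/51840


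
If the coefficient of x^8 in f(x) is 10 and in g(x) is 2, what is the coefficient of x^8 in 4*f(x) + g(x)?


Scalar multiplication scales coefficients: 4 * 10 = 40.
Then add the g coefficient: 40 + 2
= 42

42


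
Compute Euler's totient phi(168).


phi(n) counts integers in [1, n] coprime to n. Using the multiplicative formula phi(n) = n * prod_{p | n} (1 - 1/p):
168 = 2^3 * 3 * 7, so
phi(168) = 168 * (1 - 1/2) * (1 - 1/3) * (1 - 1/7) = 48.

48


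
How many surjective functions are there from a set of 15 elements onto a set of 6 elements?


By inclusion-exclusion on which target elements are missed, the number of surjections from an n-set onto a k-set is
surj(n, k) = sum_{j=0}^{k} (-1)^j C(k, j) (k - j)^n.
Equivalently surj(n, k) = k! * S(n, k), where S(n, k) is the Stirling number of the second kind.
For n = 15, k = 6:
S(15, 6) = 420693273, so
surj = 6! * 420693273 = 720 * 420693273 = 302899156560.

302899156560


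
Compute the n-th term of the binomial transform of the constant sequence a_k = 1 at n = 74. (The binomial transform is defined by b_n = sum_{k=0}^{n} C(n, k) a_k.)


With a_k = 1 for all k, b_n = sum_{k=0}^{n} C(n, k) = 2^n by the binomial theorem.
For n = 74: 2^74 = 18889465931478580854784.

18889465931478580854784


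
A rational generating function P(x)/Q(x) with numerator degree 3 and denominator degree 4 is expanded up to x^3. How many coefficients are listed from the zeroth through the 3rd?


Expanding up to x^3 gives the coefficients for x^0, x^1, ..., x^3.
That is 3 + 1 = 4 coefficients in total.

4


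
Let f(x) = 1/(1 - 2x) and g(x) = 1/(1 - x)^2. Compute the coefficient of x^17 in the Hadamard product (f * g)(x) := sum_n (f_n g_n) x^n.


f has coefficients f_k = 2^k. For g = 1/(1 - x)^2 the coefficient is g_k = C(k + 1, 1) = k + 1. The Hadamard coefficient is (f * g)_k = 2^k * (k + 1).
For k = 17: 2^17 * 18 = 131072 * 18 = 2359296.

2359296


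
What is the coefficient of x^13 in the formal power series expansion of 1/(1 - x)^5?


The expansion 1/(1 - x)^r = sum_{k>=0} C(k + r - 1, r - 1) x^k follows from the multiset / negative-binomial theorem (or from repeated differentiation of the geometric series).
For r = 5 and k = 13:
C(17, 4) = 355687428096000 / (24 * 6227020800) = 2380.

2380


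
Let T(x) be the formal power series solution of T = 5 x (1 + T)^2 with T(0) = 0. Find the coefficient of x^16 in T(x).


Apply the Lagrange inversion formula: if T = 5 x * phi(T) with phi(t) = (1 + t)^2, then [x^n] T = 5^n * (1/n) [t^(n-1)] phi(t)^n = 5^n * (1/n) [t^(n-1)] (1 + t)^(2n) = 5^n * (1/n) C(2n, n-1).
Using the identity C(2n, n-1) = C(2n, n) * n / (n+1), the unscaled factor equals C(2n, n) / (n+1) = C_n, the n-th Catalan number.
For n = 16: C_16 = C(32, 16) / 17 = 601080390/17 = 35357670.
With the 5^16 = 152587890625 factor, the coefficient is 152587890625 * 35357670 = 5395152282714843750.

5395152282714843750


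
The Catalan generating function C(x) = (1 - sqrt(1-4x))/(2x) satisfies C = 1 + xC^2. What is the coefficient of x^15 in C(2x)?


Substituting x -> 2x scales the n-th coefficient by 2^n, so [x^15] C(2x) = 2^15 * C_15.
C_15 = C(2*15, 15)/(16) = 155117520/16 = 9694845.
So 2^15 * 9694845 = 32768 * 9694845 = 317680680960.

317680680960


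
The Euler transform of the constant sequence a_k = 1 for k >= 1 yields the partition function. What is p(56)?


The Euler transform converts the sequence a_k = 1 into the number of integer partitions.
Using the recurrence or dynamic programming:
p(56) = 526823

526823


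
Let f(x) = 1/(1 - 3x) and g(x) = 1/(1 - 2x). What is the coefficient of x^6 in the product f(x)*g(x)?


The coefficient of x^n in f*g is the Cauchy product: sum_{k=0}^{n} a^k * b^(n-k).
With a=3, b=2, n=6:
sum_{k=0}^{6} 3^k * 2^(6-k)
= 2059

2059


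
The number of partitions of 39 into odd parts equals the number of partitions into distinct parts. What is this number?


Computing partitions of 39 into odd parts (1, 3, 5, ...):
Using the generating function prod_{k>=0} 1/(1-x^(2k+1)),
the count is 982

982


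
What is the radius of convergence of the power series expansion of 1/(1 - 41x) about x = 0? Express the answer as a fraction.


Expanding 1/(1 - 41x) = sum_{k>=0} 41^k x^k, the series converges when |41x| < 1, i.e., |x| < 1/41.
So the radius of convergence is 1/41 = 1/41.

1/41


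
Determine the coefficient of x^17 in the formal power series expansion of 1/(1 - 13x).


The geometric series identity gives 1/(1 - c x) = sum_{k>=0} c^k x^k, so the coefficient of x^k is c^k.
Here c = 13 and k = 17.
Computing: 13^17 = 8650415919381337933

8650415919381337933


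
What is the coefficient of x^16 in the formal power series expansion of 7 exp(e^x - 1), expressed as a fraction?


exp(e^x - 1) is the exponential generating function for the Bell numbers Bell_k: exp(e^x - 1) = sum_{k>=0} Bell_k x^k / k!.
So the coefficient of x^16 in 7 exp(e^x - 1) is 7 Bell_16 / 16!.
Computing: Bell_16 = 10480142147 and 16! = 20922789888000, giving
7 * 10480142147/20922789888000 = 10480142147/2988969984000.

10480142147/2988969984000


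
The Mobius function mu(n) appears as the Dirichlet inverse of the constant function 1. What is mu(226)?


226 = 2 * 113 (all distinct primes).
mu(226) = (-1)^2 = 1

1


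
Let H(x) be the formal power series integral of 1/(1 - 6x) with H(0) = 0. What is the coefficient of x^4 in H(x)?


1/(1 - 6x) = sum_{k>=0} 6^k x^k. Integrating termwise with H(0) = 0:
H(x) = sum_{k>=0} 6^k x^(k+1) / (k+1) = sum_{m>=1} 6^(m-1) x^m / m.
For m = 4: 6^3/4 = 216/4 = 54.

54


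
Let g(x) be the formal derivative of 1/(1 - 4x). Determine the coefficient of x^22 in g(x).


Differentiate termwise: d/dx sum_{k>=0} 4^k x^k = sum_{k>=1} k 4^k x^(k-1) = sum_{j>=0} (j+1) 4^(j+1) x^j.
Equivalently, d/dx [1/(1 - 4x)] = 4/(1 - 4x)^2.
For j = 22: 23 * 4^23 = 23 * 70368744177664 = 1618481116086272.

1618481116086272


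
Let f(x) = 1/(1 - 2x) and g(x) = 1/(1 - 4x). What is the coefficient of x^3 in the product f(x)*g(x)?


The coefficient of x^n in f*g is the Cauchy product: sum_{k=0}^{n} a^k * b^(n-k).
With a=2, b=4, n=3:
sum_{k=0}^{3} 2^k * 4^(3-k)
= 120

120


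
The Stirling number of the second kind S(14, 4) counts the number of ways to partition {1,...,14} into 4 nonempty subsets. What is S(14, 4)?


Using the explicit formula S(n,k) = (1/k!) sum_{j=0}^{k} (-1)^(k-j) C(k,j) j^n:
S(14, 4) = 10391745
Equivalently, S(n,k) is n! times the coefficient of x^n in the EGF (e^x - 1)^k / k!.

10391745


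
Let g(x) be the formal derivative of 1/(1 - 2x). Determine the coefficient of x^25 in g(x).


Differentiate termwise: d/dx sum_{k>=0} 2^k x^k = sum_{k>=1} k 2^k x^(k-1) = sum_{j>=0} (j+1) 2^(j+1) x^j.
Equivalently, d/dx [1/(1 - 2x)] = 2/(1 - 2x)^2.
For j = 25: 26 * 2^26 = 26 * 67108864 = 1744830464.

1744830464


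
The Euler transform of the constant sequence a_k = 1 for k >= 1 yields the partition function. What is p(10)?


The Euler transform converts the sequence a_k = 1 into the number of integer partitions.
Using the recurrence or dynamic programming:
p(10) = 42

42


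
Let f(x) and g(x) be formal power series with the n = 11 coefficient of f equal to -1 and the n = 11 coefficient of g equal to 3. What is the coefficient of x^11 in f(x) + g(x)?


Addition of formal power series is termwise.
The coefficient of x^11 in f + g = -1 + 3
= 2

2


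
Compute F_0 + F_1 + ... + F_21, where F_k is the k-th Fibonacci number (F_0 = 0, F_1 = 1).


Use the identity sum_{k=0}^{N} F_k = F_{N+2} - 1 (which follows from F_{k+2} - F_{k+1} = F_k). Then
sum_{k=0}^{21} F_k = (F_{23} - 1) - (F_{1} - 1) = F_{23} - F_{1}.
Computing: F_{23} = 28657, F_{1} = 1, so
Sum = 28657 - 1 = 28656.

28656


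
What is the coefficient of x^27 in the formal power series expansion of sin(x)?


The Maclaurin series is sin(t) = sum_{k>=0} (-1)^k t^(2k+1) / (2k+1)!, so substituting t = x, only odd powers of x are nonzero, with coefficient of x^(2k+1) equal to (-1)^k / (2k+1)!.
Write 27 = 2*13 + 1, giving the coefficient (-1)^13 / 27! = -1/10888869450418352160768000000 = -1/10888869450418352160768000000.

-1/10888869450418352160768000000


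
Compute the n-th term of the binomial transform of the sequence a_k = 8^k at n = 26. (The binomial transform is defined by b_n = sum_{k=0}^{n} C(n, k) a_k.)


With a_k = 8^k, b_n = sum_{k=0}^{n} C(n, k) 8^k = (1 + 8)^n by the binomial theorem.
For n = 26: (1 + 8)^26 = 9^26 = 6461081889226673298932241.

6461081889226673298932241


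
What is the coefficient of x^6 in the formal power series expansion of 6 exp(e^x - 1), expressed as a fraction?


exp(e^x - 1) is the exponential generating function for the Bell numbers Bell_k: exp(e^x - 1) = sum_{k>=0} Bell_k x^k / k!.
So the coefficient of x^6 in 6 exp(e^x - 1) is 6 Bell_6 / 6!.
Computing: Bell_6 = 203 and 6! = 720, giving
6 * 203/720 = 203/120.

203/120


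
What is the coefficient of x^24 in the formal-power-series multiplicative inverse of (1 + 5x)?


The inverse is 1/(1 + 5x). Apply the geometric identity 1/(1 - y) = sum_{k>=0} y^k with y = -5x:
1/(1 + 5x) = sum_{k>=0} (-5)^k x^k.
So the coefficient of x^24 is (-5)^24 = 59604644775390625.

59604644775390625


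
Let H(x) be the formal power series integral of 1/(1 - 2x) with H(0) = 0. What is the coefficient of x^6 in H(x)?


1/(1 - 2x) = sum_{k>=0} 2^k x^k. Integrating termwise with H(0) = 0:
H(x) = sum_{k>=0} 2^k x^(k+1) / (k+1) = sum_{m>=1} 2^(m-1) x^m / m.
For m = 6: 2^5/6 = 32/6 = 16/3.

16/3


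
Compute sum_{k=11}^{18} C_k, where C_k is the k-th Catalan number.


C_11 through C_18: 58786, 208012, 742900, 2674440, 9694845, 35357670, 129644790, 477638700
Sum = 58786 + 208012 + 742900 + 2674440 + 9694845 + 35357670 + 129644790 + 477638700
= 656020143

656020143


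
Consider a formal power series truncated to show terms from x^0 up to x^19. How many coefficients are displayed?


From x^0 to x^19 inclusive, the count is 19 - 0 + 1 = 20.

20


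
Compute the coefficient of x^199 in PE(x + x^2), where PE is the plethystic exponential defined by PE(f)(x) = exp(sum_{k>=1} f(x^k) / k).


With f(x) = x + x^2, the exponent is sum_{k>=1} (x^k + x^(2k)) / k = -ln(1 - x) - ln(1 - x^2). Exponentiating:
PE(x + x^2) = 1 / ((1 - x)(1 - x^2)).
This is the generating function for partitions of n into parts of size 1 or 2. The number of 2's can be any j in 0..99, and the rest are 1's, so
[x^199] = floor(199/2) + 1 = 100.

100


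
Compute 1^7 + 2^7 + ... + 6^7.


This power sum has a closed form given by Faulhaber's formula
sum_{k=1}^{m} k^p = (1 / (p + 1)) * sum_{j=0}^{p} C(p + 1, j) B_j m^(p + 1 - j),
but for small m direct computation is fastest:
1 + 128 + 2187 + 16384 + 78125 + 279936 = 376761.

376761


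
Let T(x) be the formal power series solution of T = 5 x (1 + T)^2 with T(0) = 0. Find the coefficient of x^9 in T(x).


Apply the Lagrange inversion formula: if T = 5 x * phi(T) with phi(t) = (1 + t)^2, then [x^n] T = 5^n * (1/n) [t^(n-1)] phi(t)^n = 5^n * (1/n) [t^(n-1)] (1 + t)^(2n) = 5^n * (1/n) C(2n, n-1).
Using the identity C(2n, n-1) = C(2n, n) * n / (n+1), the unscaled factor equals C(2n, n) / (n+1) = C_n, the n-th Catalan number.
For n = 9: C_9 = C(18, 9) / 10 = 48620/10 = 4862.
With the 5^9 = 1953125 factor, the coefficient is 1953125 * 4862 = 9496093750.

9496093750


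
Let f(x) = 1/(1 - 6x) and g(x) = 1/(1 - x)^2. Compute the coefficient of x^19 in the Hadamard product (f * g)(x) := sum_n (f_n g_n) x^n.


f has coefficients f_k = 6^k. For g = 1/(1 - x)^2 the coefficient is g_k = C(k + 1, 1) = k + 1. The Hadamard coefficient is (f * g)_k = 6^k * (k + 1).
For k = 19: 6^19 * 20 = 609359740010496 * 20 = 12187194800209920.

12187194800209920


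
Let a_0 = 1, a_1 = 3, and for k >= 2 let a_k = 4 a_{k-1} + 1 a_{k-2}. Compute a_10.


Iterating the recurrence forward:
a_0 = 1
a_1 = 3
a_2 = 4*3 + 1*1 = 13
a_3 = 4*13 + 1*3 = 55
a_4 = 4*55 + 1*13 = 233
a_5 = 4*233 + 1*55 = 987
a_6 = 4*987 + 1*233 = 4181
a_7 = 4*4181 + 1*987 = 17711
a_8 = 4*17711 + 1*4181 = 75025
a_9 = 4*75025 + 1*17711 = 317811
a_10 = 4*317811 + 1*75025 = 1346269
So a_10 = 1346269.

1346269


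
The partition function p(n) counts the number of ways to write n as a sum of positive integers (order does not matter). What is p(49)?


Using the generating function prod_{k>=1} 1/(1-x^k), we compute p(49).
By dynamic programming over parts 1 through 49:
p(49) = 173525

173525


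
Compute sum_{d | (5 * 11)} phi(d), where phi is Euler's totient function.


First, 5 * 11 = 55. One classical identity is sum_{d | n} phi(d) = n (each k in [1, n] has a unique gcd with n, and among the k's with gcd(k, n) = n/d there are phi(d) of them). So the sum equals 55. We also verify directly:
Divisors of 55: 1, 5, 11, 55.
phi values: 1, 4, 10, 40.
Sum = 55.

55


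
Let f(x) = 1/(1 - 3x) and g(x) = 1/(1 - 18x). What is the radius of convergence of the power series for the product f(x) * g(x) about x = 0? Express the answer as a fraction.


The radius of 1/(1 - 3x) is 1/3 (nearest singularity at x = 1/3), and the radius of 1/(1 - 18x) is 1/18.
The product f(x)*g(x) = 1/((1 - 3x)(1 - 18x)) has singularities at both 1/3 and 1/18, so its radius of convergence is the distance to the nearest one:
min(1/3, 1/18) = 1/18.

1/18


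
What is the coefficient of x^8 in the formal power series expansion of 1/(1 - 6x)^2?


The general identity 1/(1 - c x)^r = sum_{k>=0} c^k C(k + r - 1, r - 1) x^k follows by substituting y = c x into 1/(1 - y)^r = sum_{k>=0} C(k + r - 1, r - 1) y^k.
For c = 6, r = 2, k = 8:
6^8 * C(9, 1) = 1679616 * 9 = 15116544.

15116544


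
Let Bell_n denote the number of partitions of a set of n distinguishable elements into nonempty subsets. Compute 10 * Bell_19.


Bell_19 can be computed from the Bell triangle or from Dobinski's identity Bell_n = (1/e) * sum_{k>=0} k^n / k!.
Computing Bell_19 = 5832742205057.
Then 10 * 5832742205057 = 58327422050570.

58327422050570


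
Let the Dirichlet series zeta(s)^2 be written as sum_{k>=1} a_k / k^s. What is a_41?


The Dirichlet convolution of the constant function 1 with itself gives (1 * 1)(k) = sum_{d | k} 1 = d(k), the number of positive divisors of k.
Since zeta(s) = sum_{k>=1} 1/k^s, we have zeta(s)^2 = sum_{k>=1} d(k)/k^s, so a_k = d(k).
For k = 41: the divisors are 1, 41.
Count = 2.

2


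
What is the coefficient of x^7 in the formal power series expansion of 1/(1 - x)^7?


The negative binomial / multiset identity is
1/(1 - x)^r = sum_{k>=0} C(k + r - 1, r - 1) x^k.
Here r = 7 and k = 7, so the coefficient is
C(7 + 6, 6) = C(13, 6)
= 1716

1716


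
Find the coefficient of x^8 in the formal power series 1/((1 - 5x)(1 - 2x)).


By partial fractions or Cauchy convolution:
The coefficient equals sum_{k=0}^{8} 5^k * 2^(8-k).
= 650871

650871


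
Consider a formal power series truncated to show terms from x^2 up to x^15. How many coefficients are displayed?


From x^2 to x^15 inclusive, the count is 15 - 2 + 1 = 14.

14


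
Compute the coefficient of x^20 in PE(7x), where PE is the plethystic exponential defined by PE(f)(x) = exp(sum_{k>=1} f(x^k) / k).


With f(x) = 7x, the exponent is sum_{k>=1} 7 x^k / k = 7 * (-ln(1 - x)). Exponentiating:
PE(7x) = exp(-7 ln(1 - x)) = 1/(1 - x)^7.
By the negative binomial expansion, [x^n] 1/(1 - x)^7 = C(n + 6, 6).
For n = 20: C(26, 6) = 230230.

230230


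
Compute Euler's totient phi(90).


phi(n) counts integers in [1, n] coprime to n. Using the multiplicative formula phi(n) = n * prod_{p | n} (1 - 1/p):
90 = 2 * 3^2 * 5, so
phi(90) = 90 * (1 - 1/2) * (1 - 1/3) * (1 - 1/5) = 24.

24


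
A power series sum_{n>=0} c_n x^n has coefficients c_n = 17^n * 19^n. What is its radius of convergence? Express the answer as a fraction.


By the root test (Cauchy-Hadamard), the radius is R = 1 / limsup_n |c_n|^(1/n).
Here |c_n|^(1/n) = (17^n * 19^n)^(1/n) = 17 * 19 = 323 for all n.
So R = 1/323 = 1/323.

1/323


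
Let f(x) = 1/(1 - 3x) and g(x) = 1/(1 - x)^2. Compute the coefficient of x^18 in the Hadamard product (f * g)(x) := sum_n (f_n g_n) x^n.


f has coefficients f_k = 3^k. For g = 1/(1 - x)^2 the coefficient is g_k = C(k + 1, 1) = k + 1. The Hadamard coefficient is (f * g)_k = 3^k * (k + 1).
For k = 18: 3^18 * 19 = 387420489 * 19 = 7360989291.

7360989291


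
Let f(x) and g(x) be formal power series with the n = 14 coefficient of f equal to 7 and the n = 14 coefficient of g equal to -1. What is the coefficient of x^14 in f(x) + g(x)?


Addition of formal power series is termwise.
The coefficient of x^14 in f + g = 7 + -1
= 6

6


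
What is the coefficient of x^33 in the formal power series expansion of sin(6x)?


The Maclaurin series is sin(t) = sum_{k>=0} (-1)^k t^(2k+1) / (2k+1)!, so substituting t = 6x, only odd powers of x are nonzero, with coefficient of x^(2k+1) equal to (-1)^k 6^(2k+1) / (2k+1)!.
Write 33 = 2*16 + 1, giving the coefficient (-1)^16 * 6^33 / 33! = 47751966659678405306351616/8683317618811886495518194401280000000 = 1549681956/281797412198567890625.

1549681956/281797412198567890625


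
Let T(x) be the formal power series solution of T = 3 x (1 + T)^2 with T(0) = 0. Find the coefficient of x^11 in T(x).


Apply the Lagrange inversion formula: if T = 3 x * phi(T) with phi(t) = (1 + t)^2, then [x^n] T = 3^n * (1/n) [t^(n-1)] phi(t)^n = 3^n * (1/n) [t^(n-1)] (1 + t)^(2n) = 3^n * (1/n) C(2n, n-1).
Using the identity C(2n, n-1) = C(2n, n) * n / (n+1), the unscaled factor equals C(2n, n) / (n+1) = C_n, the n-th Catalan number.
For n = 11: C_11 = C(22, 11) / 12 = 705432/12 = 58786.
With the 3^11 = 177147 factor, the coefficient is 177147 * 58786 = 10413763542.

10413763542


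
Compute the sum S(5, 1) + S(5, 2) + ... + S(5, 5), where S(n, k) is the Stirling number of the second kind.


By definition, S(n, k) counts partitions of an n-set into exactly k nonempty blocks.
Computing row n = 5 for k = 1..5:
S(5, k): 1, 15, 25, 10, 1
Sum = 52. (This equals Bell_5 since the sum runs over all k.)

52


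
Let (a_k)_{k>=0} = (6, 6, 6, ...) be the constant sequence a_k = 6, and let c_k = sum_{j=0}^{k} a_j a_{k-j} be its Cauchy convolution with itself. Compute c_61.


Since a_j = 6 for all j >= 0, the convolution sum becomes
c_k = sum_{j=0}^{k} 6 * 6 = 36 * (k + 1).
Equivalently, the generating function of (a_k) is 6/(1 - x) and its square is 36/(1 - x)^2 = sum_{k>=0} 36(k + 1) x^k.
For k = 61: 36 * 62 = 2232.

2232


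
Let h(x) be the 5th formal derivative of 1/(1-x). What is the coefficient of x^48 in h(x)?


Differentiating 5 times: d^5/dx^5 [1/(1-x)] = 5!/(1-x)^6.
The expansion 1/(1-x)^6 = sum_{k>=0} C(k+5, 5) x^k, so the coefficient of x^n in 5!/(1-x)^6 is 5! * C(n+5, 5).
For n = 48: 120 * C(53, 5) = 120 * 2869685 = 344362200

344362200


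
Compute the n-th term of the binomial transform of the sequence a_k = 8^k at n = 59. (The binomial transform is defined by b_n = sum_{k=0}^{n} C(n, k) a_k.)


With a_k = 8^k, b_n = sum_{k=0}^{n} C(n, k) 8^k = (1 + 8)^n by the binomial theorem.
For n = 59: (1 + 8)^59 = 9^59 = 199667811101603467823686647723289448859052847504205678489.

199667811101603467823686647723289448859052847504205678489


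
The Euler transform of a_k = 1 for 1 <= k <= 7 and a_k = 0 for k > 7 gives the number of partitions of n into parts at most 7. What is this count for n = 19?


Partitions of 19 into parts at most 7:
Using generating function (1-x)^(-1)(1-x^2)^(-1)...(1-x^7)^(-1),
the coefficient of x^19 = 300

300


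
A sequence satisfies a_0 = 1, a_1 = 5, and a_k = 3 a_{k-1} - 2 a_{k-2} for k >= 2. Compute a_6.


The characteristic equation is t^2 - 3 t + 2 = 0, with roots r_1 = 2 and r_2 = 1 (so c_1 = r_1 + r_2, c_2 = -r_1 r_2 as required).
One can use the closed form a_n = A r_1^n + B r_2^n, but direct iteration is more reliable:
a_0 = 1, a_1 = 5, a_2 = 13, a_3 = 29, a_4 = 61, a_5 = 125, a_6 = 253.
So a_6 = 253.

253


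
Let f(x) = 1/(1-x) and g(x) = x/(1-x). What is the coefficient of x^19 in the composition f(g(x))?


First simplify the composition: f(g(x)) = 1/(1 - x/(1-x)) = (1-x)/((1-x) - x) = (1-x)/(1-2x).
Now extract the coefficient. Write (1-x)/(1-2x) = 1/(1-2x) - x/(1-2x).
The coefficient of x^n in 1/(1-2x) is 2^n, and in x/(1-2x) is 2^(n-1) (for n >= 1).
So the coefficient of x^19 is 2^19 - 2^18 = 524288 - 262144 = 262144.

262144


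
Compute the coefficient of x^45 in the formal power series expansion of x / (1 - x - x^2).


Let f(x) = sum_{k>=0} a_k x^k. Multiplying f(x) * (1 - x - x^2) = x and matching coefficients gives a_0 = 0, a_1 = 1, and a_k = a_{k-1} + a_{k-2} for k >= 2. These are the Fibonacci numbers F_k.
Iterating from F_0 = 0, F_1 = 1:
F_0=0, F_1=1, F_2=1, F_3=2, F_4=3, F_5=5, F_6=8, F_7=13, F_8=21, F_9=34, ...
F_45 = 1134903170.

1134903170


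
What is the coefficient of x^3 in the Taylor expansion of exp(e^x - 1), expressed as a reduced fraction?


exp(e^x - 1) = sum_{k>=0} Bell_k x^k / k!, where Bell_k is the k-th Bell number.
So the coefficient of x^3 is Bell_3 / 3!.
Computing: Bell_3 = 5 and 3! = 6, giving
5/6 = 5/6.

5/6


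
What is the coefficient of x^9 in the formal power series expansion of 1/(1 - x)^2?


The negative binomial / multiset identity is
1/(1 - x)^r = sum_{k>=0} C(k + r - 1, r - 1) x^k.
Here r = 2 and k = 9, so the coefficient is
C(9 + 1, 1) = C(10, 1)
= 10

10


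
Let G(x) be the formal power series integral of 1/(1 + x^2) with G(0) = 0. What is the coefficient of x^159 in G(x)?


1/(1 + x^2) = sum_{j>=0} (-1)^j x^(2j). Integrating termwise with G(0) = 0:
G(x) = sum_{j>=0} (-1)^j x^(2j+1) / (2j+1) = arctan(x).
Only odd powers are nonzero. For x^159 write 159 = 2*79 + 1, giving
(-1)^79 / 159 = -1/159 = -1/159.

-1/159


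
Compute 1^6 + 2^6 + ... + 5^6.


This power sum has a closed form given by Faulhaber's formula
sum_{k=1}^{m} k^p = (1 / (p + 1)) * sum_{j=0}^{p} C(p + 1, j) B_j m^(p + 1 - j),
but for small m direct computation is fastest:
1 + 64 + 729 + 4096 + 15625 = 20515.

20515


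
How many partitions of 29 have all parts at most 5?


Using the generating function (1-x)^(-1)(1-x^2)^(-1)...(1-x^5)^(-1),
the coefficient of x^29 counts these restricted partitions.
Result = 603

603


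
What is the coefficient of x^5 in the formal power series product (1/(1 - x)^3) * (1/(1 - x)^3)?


Combine the factors: (1/(1 - x)^3) * (1/(1 - x)^3) = 1/(1 - x)^6.
Then use 1/(1 - x)^r = sum_{k>=0} C(k + r - 1, r - 1) x^k with r = 6 and k = 5:
C(10, 5) = 252.

252


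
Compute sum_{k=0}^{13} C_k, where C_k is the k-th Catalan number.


C_0 through C_13: 1, 1, 2, 5, 14, 42, 132, 429, 1430, 4862, 16796, 58786, 208012, 742900
Sum = 1 + 1 + 2 + 5 + 14 + 42 + 132 + 429 + 1430 + 4862 + 16796 + 58786 + 208012 + 742900
= 1033412

1033412


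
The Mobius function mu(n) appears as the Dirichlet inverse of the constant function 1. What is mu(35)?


35 = 5 * 7 (all distinct primes).
mu(35) = (-1)^2 = 1

1


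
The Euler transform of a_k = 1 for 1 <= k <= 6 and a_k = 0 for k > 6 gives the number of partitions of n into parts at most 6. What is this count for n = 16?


Partitions of 16 into parts at most 6:
Using generating function (1-x)^(-1)(1-x^2)^(-1)...(1-x^6)^(-1),
the coefficient of x^16 = 136

136


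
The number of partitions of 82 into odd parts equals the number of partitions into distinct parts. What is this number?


Computing partitions of 82 into odd parts (1, 3, 5, ...):
Using the generating function prod_{k>=0} 1/(1-x^(2k+1)),
the count is 92864

92864


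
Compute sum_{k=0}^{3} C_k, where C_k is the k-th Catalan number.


C_0 through C_3: 1, 1, 2, 5
Sum = 1 + 1 + 2 + 5
= 9

9


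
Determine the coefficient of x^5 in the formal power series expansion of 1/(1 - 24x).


The geometric series identity gives 1/(1 - c x) = sum_{k>=0} c^k x^k, so the coefficient of x^k is c^k.
Here c = 24 and k = 5.
Computing: 24^5 = 7962624

7962624


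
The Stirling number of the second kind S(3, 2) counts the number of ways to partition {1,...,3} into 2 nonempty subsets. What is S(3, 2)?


Using the explicit formula S(n,k) = (1/k!) sum_{j=0}^{k} (-1)^(k-j) C(k,j) j^n:
S(3, 2) = 3
Equivalently, S(n,k) is n! times the coefficient of x^n in the EGF (e^x - 1)^k / k!.

3


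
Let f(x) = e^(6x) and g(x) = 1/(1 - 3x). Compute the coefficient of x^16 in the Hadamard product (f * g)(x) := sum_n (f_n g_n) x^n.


Expanding: f_k = 6^k/k! (from e^(6x)) and g_k = 3^k (from 1/(1 - 3x)). So the Hadamard coefficient (f * g)_k = 6^k 3^k / k! = (18)^k / k!.
For k = 16: 18^16/16! = 121439531096594251776/20922789888000 = 5083731656658/875875.

5083731656658/875875


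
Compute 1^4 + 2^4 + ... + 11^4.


This power sum has a closed form given by Faulhaber's formula
sum_{k=1}^{m} k^p = (1 / (p + 1)) * sum_{j=0}^{p} C(p + 1, j) B_j m^(p + 1 - j),
but for small m direct computation is fastest:
1 + 16 + 81 + 256 + 625 + 1296 + 2401 + 4096 + 6561 + 10000 + 14641 = 39974.

39974


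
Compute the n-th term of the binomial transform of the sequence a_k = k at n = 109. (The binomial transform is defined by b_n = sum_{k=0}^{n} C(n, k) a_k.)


With a_k = k, b_n = sum_{k=0}^{n} C(n, k) k. Using k * C(n, k) = n * C(n-1, k-1) gives b_n = n * sum_{k>=1} C(n-1, k-1) = n * 2^(n-1).
For n = 109: 109 * 2^108 = 109 * 324518553658426726783156020576256 = 35372522348768513219364006242811904.

35372522348768513219364006242811904


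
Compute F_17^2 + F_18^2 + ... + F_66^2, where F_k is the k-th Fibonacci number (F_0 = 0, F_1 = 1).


There is a standard identity sum_{k=0}^{N} F_k^2 = F_N * F_{N+1} (proved inductively from the telescoping relation F_k^2 = F_k F_{k+1} - F_{k-1} F_k). Then
sum_{k=17}^{66} F_k^2 = F_66 F_67 - F_16 F_17.
Computing: F_66 = 27777890035288, F_67 = 44945570212853, F_16 = 987, F_17 = 1597.
Sum = 27777890035288 * 44945570212853 - 987 * 1597 = 1248493106945946501839580425.

1248493106945946501839580425


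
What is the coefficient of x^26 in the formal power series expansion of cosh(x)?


The Maclaurin series is cosh(t) = sum_{m>=0} t^(2m) / (2m)!, so substituting t = x, only even powers of x are nonzero, with coefficient of x^(2m) equal to 1 / (2m)!.
For x^26 the coefficient is 1/26! = 1/403291461126605635584000000 = 1/403291461126605635584000000.

1/403291461126605635584000000


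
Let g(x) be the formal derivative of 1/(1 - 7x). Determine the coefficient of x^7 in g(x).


Differentiate termwise: d/dx sum_{k>=0} 7^k x^k = sum_{k>=1} k 7^k x^(k-1) = sum_{j>=0} (j+1) 7^(j+1) x^j.
Equivalently, d/dx [1/(1 - 7x)] = 7/(1 - 7x)^2.
For j = 7: 8 * 7^8 = 8 * 5764801 = 46118408.

46118408


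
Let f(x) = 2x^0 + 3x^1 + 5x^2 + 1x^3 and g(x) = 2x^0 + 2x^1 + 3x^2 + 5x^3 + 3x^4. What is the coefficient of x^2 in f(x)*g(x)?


Cauchy product at x^2:
2*3 + 3*2 + 5*2
= 22

22


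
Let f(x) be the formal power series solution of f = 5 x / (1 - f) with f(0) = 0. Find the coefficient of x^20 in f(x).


Apply Lagrange inversion: f = 5 x * phi(f) with phi(t) = 1/(1 - t), so
[x^n] f = 5^n * (1/n) [t^(n-1)] phi(t)^n = 5^n * (1/n) [t^(n-1)] (1 - t)^(-n) = 5^n * (1/n) C(2n - 2, n - 1) = 5^n * C_{n-1}.
For n = 20: C_19 = C(38, 19) / 20 = 35345263800/20 = 1767263190.
With the 5^20 = 95367431640625 factor, the coefficient is 95367431640625 * 1767263190 = 168539351463317871093750.

168539351463317871093750


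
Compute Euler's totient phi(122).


phi(n) counts integers in [1, n] coprime to n. Using the multiplicative formula phi(n) = n * prod_{p | n} (1 - 1/p):
122 = 2 * 61, so
phi(122) = 122 * (1 - 1/2) * (1 - 1/61) = 60.

60


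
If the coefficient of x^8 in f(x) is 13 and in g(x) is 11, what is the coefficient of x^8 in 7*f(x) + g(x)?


Scalar multiplication scales coefficients: 7 * 13 = 91.
Then add the g coefficient: 91 + 11
= 102

102


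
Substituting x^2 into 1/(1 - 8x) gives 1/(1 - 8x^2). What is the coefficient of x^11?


Since 1/(1 - 8x^2) only has even powers of x,
the coefficient of x^11 (odd) is 0.

0


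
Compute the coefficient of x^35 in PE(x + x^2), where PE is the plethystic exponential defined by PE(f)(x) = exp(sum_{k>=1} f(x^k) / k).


With f(x) = x + x^2, the exponent is sum_{k>=1} (x^k + x^(2k)) / k = -ln(1 - x) - ln(1 - x^2). Exponentiating:
PE(x + x^2) = 1 / ((1 - x)(1 - x^2)).
This is the generating function for partitions of n into parts of size 1 or 2. The number of 2's can be any j in 0..17, and the rest are 1's, so
[x^35] = floor(35/2) + 1 = 18.

18


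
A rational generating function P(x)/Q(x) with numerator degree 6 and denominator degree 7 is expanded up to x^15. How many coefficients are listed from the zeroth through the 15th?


Expanding up to x^15 gives the coefficients for x^0, x^1, ..., x^15.
That is 15 + 1 = 16 coefficients in total.

16


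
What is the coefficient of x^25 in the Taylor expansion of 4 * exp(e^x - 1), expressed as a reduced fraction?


exp(e^x - 1) = sum_{k>=0} Bell_k x^k / k!, where Bell_k is the k-th Bell number.
So the coefficient of x^25 is 4 * Bell_25 / 25!.
Computing: Bell_25 = 4638590332229999353 and 25! = 15511210043330985984000000, giving
4 * 4638590332229999353/15511210043330985984000000 = 356814640940769181/298292500833288192000000.

356814640940769181/298292500833288192000000


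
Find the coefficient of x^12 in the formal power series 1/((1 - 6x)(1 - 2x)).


By partial fractions or Cauchy convolution:
The coefficient equals sum_{k=0}^{12} 6^k * 2^(12-k).
= 3265171456

3265171456


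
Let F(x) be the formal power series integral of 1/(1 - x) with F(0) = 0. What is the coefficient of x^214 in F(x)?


1/(1 - x) = sum_{k>=0} x^k. Integrating termwise and using F(0) = 0 gives
F(x) = sum_{k>=0} x^(k+1) / (k+1) = sum_{m>=1} x^m / m = -ln(1 - x).
So the coefficient of x^214 is 1/214 = 1/214.

1/214


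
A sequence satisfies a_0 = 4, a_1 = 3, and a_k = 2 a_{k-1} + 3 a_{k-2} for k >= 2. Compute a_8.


The characteristic equation is t^2 - 2 t - 3 = 0, with roots r_1 = 3 and r_2 = -1 (so c_1 = r_1 + r_2, c_2 = -r_1 r_2 as required).
One can use the closed form a_n = A r_1^n + B r_2^n, but direct iteration is more reliable:
a_0 = 4, a_1 = 3, a_2 = 18, a_3 = 45, a_4 = 144, a_5 = 423, a_6 = 1278, a_7 = 3825, a_8 = 11484.
So a_8 = 11484.

11484


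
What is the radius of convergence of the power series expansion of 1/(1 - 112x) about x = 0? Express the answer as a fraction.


Expanding 1/(1 - 112x) = sum_{k>=0} 112^k x^k, the series converges when |112x| < 1, i.e., |x| < 1/112.
So the radius of convergence is 1/112 = 1/112.

1/112


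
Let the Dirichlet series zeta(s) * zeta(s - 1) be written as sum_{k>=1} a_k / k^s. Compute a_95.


Convolution gives a_k = sum_{d | k} d * 1 = sum_{d | k} d = sigma(k), the sum of positive divisors of k.
For k = 95, the divisors are 1, 5, 19, 95, so
sigma(95) = 1 + 5 + 19 + 95 = 120.

120


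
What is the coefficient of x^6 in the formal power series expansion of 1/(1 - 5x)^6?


The general identity 1/(1 - c x)^r = sum_{k>=0} c^k C(k + r - 1, r - 1) x^k follows by substituting y = c x into 1/(1 - y)^r = sum_{k>=0} C(k + r - 1, r - 1) y^k.
For c = 5, r = 6, k = 6:
5^6 * C(11, 5) = 15625 * 462 = 7218750.

7218750


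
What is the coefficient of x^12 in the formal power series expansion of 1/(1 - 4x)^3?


The general identity 1/(1 - c x)^r = sum_{k>=0} c^k C(k + r - 1, r - 1) x^k follows by substituting y = c x into 1/(1 - y)^r = sum_{k>=0} C(k + r - 1, r - 1) y^k.
For c = 4, r = 3, k = 12:
4^12 * C(14, 2) = 16777216 * 91 = 1526726656.

1526726656


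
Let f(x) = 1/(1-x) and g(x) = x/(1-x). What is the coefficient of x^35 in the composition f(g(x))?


First simplify the composition: f(g(x)) = 1/(1 - x/(1-x)) = (1-x)/((1-x) - x) = (1-x)/(1-2x).
Now extract the coefficient. Write (1-x)/(1-2x) = 1/(1-2x) - x/(1-2x).
The coefficient of x^n in 1/(1-2x) is 2^n, and in x/(1-2x) is 2^(n-1) (for n >= 1).
So the coefficient of x^35 is 2^35 - 2^34 = 34359738368 - 17179869184 = 17179869184.

17179869184


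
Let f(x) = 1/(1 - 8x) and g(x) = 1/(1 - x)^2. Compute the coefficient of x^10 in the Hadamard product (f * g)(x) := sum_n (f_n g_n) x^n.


f has coefficients f_k = 8^k. For g = 1/(1 - x)^2 the coefficient is g_k = C(k + 1, 1) = k + 1. The Hadamard coefficient is (f * g)_k = 8^k * (k + 1).
For k = 10: 8^10 * 11 = 1073741824 * 11 = 11811160064.

11811160064


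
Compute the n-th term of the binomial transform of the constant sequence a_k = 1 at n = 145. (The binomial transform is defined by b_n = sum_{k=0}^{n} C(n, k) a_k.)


With a_k = 1 for all k, b_n = sum_{k=0}^{n} C(n, k) = 2^n by the binomial theorem.
For n = 145: 2^145 = 44601490397061246283071436545296723011960832.

44601490397061246283071436545296723011960832


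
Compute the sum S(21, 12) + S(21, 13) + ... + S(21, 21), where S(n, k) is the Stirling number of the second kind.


By definition, S(n, k) counts partitions of an n-set into exactly k nonempty blocks.
Computing row n = 21 for k = 12..21:
S(21, k): 6833042030178, 1204909218331, 149304004500, 13087462580, 809944464, 34952799, 1023435, 19285, 210, 1
Sum = 8201188655783.

8201188655783


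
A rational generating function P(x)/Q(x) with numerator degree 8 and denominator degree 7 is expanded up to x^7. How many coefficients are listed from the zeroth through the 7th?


Expanding up to x^7 gives the coefficients for x^0, x^1, ..., x^7.
That is 7 + 1 = 8 coefficients in total.

8


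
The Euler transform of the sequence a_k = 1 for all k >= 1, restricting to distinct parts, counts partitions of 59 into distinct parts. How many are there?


Partitions of 59 into distinct parts can be computed via generating function.
Product (1+x)(1+x^2)(1+x^3)...
The coefficient of x^59 = 9792

9792


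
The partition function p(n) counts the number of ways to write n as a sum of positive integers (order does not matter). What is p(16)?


Using the generating function prod_{k>=1} 1/(1-x^k), we compute p(16).
By dynamic programming over parts 1 through 16:
p(16) = 231

231


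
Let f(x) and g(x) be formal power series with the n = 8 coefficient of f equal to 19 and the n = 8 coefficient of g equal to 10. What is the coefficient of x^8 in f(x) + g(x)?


Addition of formal power series is termwise.
The coefficient of x^8 in f + g = 19 + 10
= 29

29


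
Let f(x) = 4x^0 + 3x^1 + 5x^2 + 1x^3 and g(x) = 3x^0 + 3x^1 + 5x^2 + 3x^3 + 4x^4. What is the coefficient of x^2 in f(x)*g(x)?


Cauchy product at x^2:
4*5 + 3*3 + 5*3
= 44

44


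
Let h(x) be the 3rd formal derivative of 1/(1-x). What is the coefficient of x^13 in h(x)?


Differentiating 3 times: d^3/dx^3 [1/(1-x)] = 3!/(1-x)^4.
The expansion 1/(1-x)^4 = sum_{k>=0} C(k+3, 3) x^k, so the coefficient of x^n in 3!/(1-x)^4 is 3! * C(n+3, 3).
For n = 13: 6 * C(16, 3) = 6 * 560 = 3360

3360


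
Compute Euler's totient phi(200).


phi(n) counts integers in [1, n] coprime to n. Using the multiplicative formula phi(n) = n * prod_{p | n} (1 - 1/p):
200 = 2^3 * 5^2, so
phi(200) = 200 * (1 - 1/2) * (1 - 1/5) = 80.

80


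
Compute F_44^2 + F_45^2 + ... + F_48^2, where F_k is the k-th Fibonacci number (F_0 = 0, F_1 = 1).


There is a standard identity sum_{k=0}^{N} F_k^2 = F_N * F_{N+1} (proved inductively from the telescoping relation F_k^2 = F_k F_{k+1} - F_{k-1} F_k). Then
sum_{k=44}^{48} F_k^2 = F_48 F_49 - F_43 F_44.
Computing: F_48 = 4807526976, F_49 = 7778742049, F_43 = 433494437, F_44 = 701408733.
Sum = 4807526976 * 7778742049 - 433494437 * 701408733 = 37092455456094295503.

37092455456094295503


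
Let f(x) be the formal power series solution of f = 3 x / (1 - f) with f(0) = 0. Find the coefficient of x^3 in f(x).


Apply Lagrange inversion: f = 3 x * phi(f) with phi(t) = 1/(1 - t), so
[x^n] f = 3^n * (1/n) [t^(n-1)] phi(t)^n = 3^n * (1/n) [t^(n-1)] (1 - t)^(-n) = 3^n * (1/n) C(2n - 2, n - 1) = 3^n * C_{n-1}.
For n = 3: C_2 = C(4, 2) / 3 = 6/3 = 2.
With the 3^3 = 27 factor, the coefficient is 27 * 2 = 54.

54


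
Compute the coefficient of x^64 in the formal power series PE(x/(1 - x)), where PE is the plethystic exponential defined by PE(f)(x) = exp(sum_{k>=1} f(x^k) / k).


For f(x) = x/(1 - x) we have
sum_{k>=1} f(x^k) / k = sum_{k>=1} (1/k) * x^k / (1 - x^k) = sum_{k, m >= 1} x^(k m) / k,
which after exponentiating simplifies to
PE(x/(1 - x)) = prod_{k>=1} 1 / (1 - x^k).
This is the generating function for the partition function p(n), so the coefficient of x^64 is p(64).
Computing p(64) by dynamic programming over parts 1, 2, ..., 64: p(64) = 1741630.

1741630


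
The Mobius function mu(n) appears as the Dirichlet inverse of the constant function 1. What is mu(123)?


123 = 3 * 41 (all distinct primes).
mu(123) = (-1)^2 = 1

1


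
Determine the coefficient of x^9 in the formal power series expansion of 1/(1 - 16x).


The geometric series identity gives 1/(1 - c x) = sum_{k>=0} c^k x^k, so the coefficient of x^k is c^k.
Here c = 16 and k = 9.
Computing: 16^9 = 68719476736

68719476736


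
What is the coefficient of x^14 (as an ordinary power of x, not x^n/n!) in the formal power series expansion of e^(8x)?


The exponential series is e^y = sum_{k>=0} y^k / k!. Substituting y = 8x gives
e^(8x) = sum_{k>=0} 8^k x^k / k!.
So the coefficient of x^n is a^n/n! with a = 8, n = 14:
8^14 / 14! = 4398046511104/87178291200 = 2147483648/42567525

2147483648/42567525


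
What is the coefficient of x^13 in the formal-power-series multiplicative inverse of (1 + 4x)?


The inverse is 1/(1 + 4x). Apply the geometric identity 1/(1 - y) = sum_{k>=0} y^k with y = -4x:
1/(1 + 4x) = sum_{k>=0} (-4)^k x^k.
So the coefficient of x^13 is (-4)^13 = -67108864.

-67108864


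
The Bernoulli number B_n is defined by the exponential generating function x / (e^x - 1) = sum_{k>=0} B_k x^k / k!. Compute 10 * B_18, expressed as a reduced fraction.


Bernoulli numbers can also be computed recursively via B_0 = 1 and sum_{j=0}^{m} C(m+1, j) B_j = 0 for m >= 1. Odd-index Bernoulli numbers vanish for k >= 3.
Computing B_18 = 43867/798, so 10 * B_18 = 10 * 43867/798 = 219335/399.

219335/399


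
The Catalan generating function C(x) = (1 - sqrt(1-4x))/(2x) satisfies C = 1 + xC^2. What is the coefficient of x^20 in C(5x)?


Substituting x -> 5x scales the n-th coefficient by 5^n, so [x^20] C(5x) = 5^20 * C_20.
C_20 = C(2*20, 20)/(21) = 137846528820/21 = 6564120420.
So 5^20 * 6564120420 = 95367431640625 * 6564120420 = 626003305435180664062500.

626003305435180664062500


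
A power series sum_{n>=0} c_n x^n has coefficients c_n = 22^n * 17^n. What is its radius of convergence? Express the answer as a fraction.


By the root test (Cauchy-Hadamard), the radius is R = 1 / limsup_n |c_n|^(1/n).
Here |c_n|^(1/n) = (22^n * 17^n)^(1/n) = 22 * 17 = 374 for all n.
So R = 1/374 = 1/374.

1/374
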